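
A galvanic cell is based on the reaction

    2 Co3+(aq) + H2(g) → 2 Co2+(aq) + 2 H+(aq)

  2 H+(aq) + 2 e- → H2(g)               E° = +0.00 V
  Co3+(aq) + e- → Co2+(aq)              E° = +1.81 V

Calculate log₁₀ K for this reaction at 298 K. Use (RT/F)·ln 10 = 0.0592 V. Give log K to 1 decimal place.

log K = 61.1

The Co³⁺/Co²⁺ couple is reduced (cathode); E°cell = +1.81 − (+0.00) = +1.81 V with n = 2.
At equilibrium E = 0, so log K = nE°cell / 0.0592 = (2)(+1.81) / 0.0592 = 61.1.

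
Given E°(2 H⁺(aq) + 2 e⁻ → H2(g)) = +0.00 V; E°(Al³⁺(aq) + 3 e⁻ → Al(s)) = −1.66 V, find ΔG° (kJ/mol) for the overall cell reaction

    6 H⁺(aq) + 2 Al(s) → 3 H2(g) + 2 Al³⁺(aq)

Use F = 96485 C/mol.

In the reaction as written H⁺(aq) is reduced, so the 2H⁺/H₂ couple is the cathode and Al³⁺/Al is the anode.
E°cell = +0.00 − (−1.66) = +1.66 V; balancing electrons gives n = 6.
ΔG° = −nFE°cell = −(6)(96485)(+1.66) J/mol = −961 kJ/mol.

−961 kJ/mol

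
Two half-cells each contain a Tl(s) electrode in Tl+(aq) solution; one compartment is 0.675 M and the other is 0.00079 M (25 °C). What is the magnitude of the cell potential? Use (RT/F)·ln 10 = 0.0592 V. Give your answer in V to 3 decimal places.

For a concentration cell E°cell = 0, since both electrodes use the same couple.
The compartment with the higher Tl+(aq) concentration (0.675 M) acts as the cathode; ions are reduced there and produced at the dilute (0.00079 M) anode.
With n = 1, Ecell = −(0.0592/1)·log([dilute]/[conc]) = −(0.0592/1)·log(0.00079/0.675) = +0.174 V.

0.174 V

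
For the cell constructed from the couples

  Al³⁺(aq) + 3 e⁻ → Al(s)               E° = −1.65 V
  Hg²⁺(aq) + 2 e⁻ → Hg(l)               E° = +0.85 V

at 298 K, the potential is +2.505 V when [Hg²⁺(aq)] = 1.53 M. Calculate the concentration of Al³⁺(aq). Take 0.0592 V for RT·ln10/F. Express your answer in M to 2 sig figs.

The Hg²⁺/Hg couple has the larger reduction potential, so it is the cathode: E°cell = +0.85 − (−1.65) = +2.50 V and n = 6.
Since E = E° − (0.0592/n)·log Q, log Q = n(E° − E)/0.0592 = −0.507.
Balancing electrons gives 3 Hg²⁺(aq) + 2 Al(s) → 3 Hg(l) + 2 Al³⁺(aq); thus Q = [Al³⁺(aq)]^2 / [Hg²⁺(aq)]^3.
Isolating [Al³⁺(aq)] in Q = 10^{−0.507} yields log [Al³⁺(aq)] = 0.024, i.e. 1.1 M.

1.1 M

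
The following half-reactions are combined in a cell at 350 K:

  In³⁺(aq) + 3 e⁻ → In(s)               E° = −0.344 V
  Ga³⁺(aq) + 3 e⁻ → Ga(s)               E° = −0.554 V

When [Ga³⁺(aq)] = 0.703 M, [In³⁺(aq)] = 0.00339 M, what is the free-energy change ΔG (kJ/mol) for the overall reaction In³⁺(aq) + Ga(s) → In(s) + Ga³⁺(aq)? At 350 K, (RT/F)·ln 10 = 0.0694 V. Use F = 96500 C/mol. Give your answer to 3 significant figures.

−45.3 kJ/mol

The standard cell potential is −0.344 − (−0.554) = +0.210 V, with n = 3 electrons in the balanced equation.
The reaction quotient is [Ga³⁺(aq)] / [In³⁺(aq)] = 207; by Nernst, E = +0.210 − (0.0694/3)(2.317) = +0.1564 V.
Then ΔG = −nFE = −3 × 96500 × +0.1564 J/mol = −45.3 kJ/mol.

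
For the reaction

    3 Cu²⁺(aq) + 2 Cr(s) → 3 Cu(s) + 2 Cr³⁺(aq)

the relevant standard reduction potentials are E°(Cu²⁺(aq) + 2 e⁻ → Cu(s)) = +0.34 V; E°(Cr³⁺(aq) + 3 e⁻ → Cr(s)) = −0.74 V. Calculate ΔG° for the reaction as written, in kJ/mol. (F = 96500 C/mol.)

In the reaction as written Cu²⁺(aq) is reduced, so the Cu²⁺/Cu couple is the cathode and Cr³⁺/Cr is the anode.
E°cell = +0.34 − (−0.74) = +1.08 V; balancing electrons gives n = 6.
ΔG° = −nFE°cell = −(6)(96500)(+1.08) J/mol = −625 kJ/mol.

−625 kJ/mol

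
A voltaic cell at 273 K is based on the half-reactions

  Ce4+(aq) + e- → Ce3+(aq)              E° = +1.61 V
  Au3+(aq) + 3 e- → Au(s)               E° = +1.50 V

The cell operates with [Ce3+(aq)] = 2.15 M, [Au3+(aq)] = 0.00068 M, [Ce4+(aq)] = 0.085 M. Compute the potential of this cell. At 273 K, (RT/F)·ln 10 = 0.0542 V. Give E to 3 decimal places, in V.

+0.091 V

Ce⁴⁺/Ce³⁺ is reduced (cathode, E° = +1.61 V) and Au³⁺/Au is oxidized (anode).
E°cell = E°cat − E°an = +1.61 − (+1.50) = +0.11 V; n = 3.
The balanced reaction is 3 Ce4+(aq) + Au(s) → 3 Ce3+(aq) + Au3+(aq), so Q = ([Ce3+(aq)]^3·[Au3+(aq)]) / [Ce4+(aq)]^3 = 11 and log Q = 1.042.
By the Nernst equation, E = +0.11 − (0.0542/3)·(1.042) = +0.091 V.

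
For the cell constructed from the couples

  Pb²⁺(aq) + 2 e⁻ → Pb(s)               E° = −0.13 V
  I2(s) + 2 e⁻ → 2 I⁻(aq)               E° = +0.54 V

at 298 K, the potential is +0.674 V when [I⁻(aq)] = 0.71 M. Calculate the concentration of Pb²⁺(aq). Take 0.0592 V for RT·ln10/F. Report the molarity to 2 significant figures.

With I₂/I⁻ at the cathode and Pb²⁺/Pb at the anode, E°cell = +0.54 − (−0.13) = +0.67 V (n = 2).
Rearranging E = E° − (0.0592/n)·log Q gives log Q = 2(+0.67 − (+0.674))/0.0592 = −0.135.
The balanced reaction is I2(s) + Pb(s) → 2 I⁻(aq) + Pb²⁺(aq), so Q = [I⁻(aq)]^2·[Pb²⁺(aq)].
Substituting the known concentrations and solving, log [Pb²⁺(aq)] = 0.162 and [Pb²⁺(aq)] = 1.5 M.

1.5 M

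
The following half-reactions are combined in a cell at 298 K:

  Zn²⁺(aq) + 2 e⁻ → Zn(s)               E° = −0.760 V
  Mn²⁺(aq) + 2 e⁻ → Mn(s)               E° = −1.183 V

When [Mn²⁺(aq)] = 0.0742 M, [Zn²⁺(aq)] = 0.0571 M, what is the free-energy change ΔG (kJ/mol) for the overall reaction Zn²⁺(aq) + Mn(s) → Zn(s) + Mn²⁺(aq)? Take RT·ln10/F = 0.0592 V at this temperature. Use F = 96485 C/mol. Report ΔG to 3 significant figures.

E°cell = −0.760 − (−1.183) = +0.423 V; the balanced reaction transfers n = 2 electrons.
Q = [Mn²⁺(aq)] / [Zn²⁺(aq)] = 1.3, so log Q = 0.114 and E = +0.423 − (0.0592/2)(0.114) = +0.4196 V.
Finally ΔG = −nFE = −(2)(96485 C/mol)(+0.4196 V) = −81.0 kJ/mol.

−81.0 kJ/mol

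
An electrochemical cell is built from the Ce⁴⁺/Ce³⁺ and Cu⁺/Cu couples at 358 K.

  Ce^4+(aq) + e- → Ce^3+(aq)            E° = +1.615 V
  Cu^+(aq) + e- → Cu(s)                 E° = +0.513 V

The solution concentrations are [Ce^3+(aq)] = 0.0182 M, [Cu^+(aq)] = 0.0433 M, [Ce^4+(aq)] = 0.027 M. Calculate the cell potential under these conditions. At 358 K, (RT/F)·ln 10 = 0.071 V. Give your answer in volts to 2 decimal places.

+1.21 V

The Ce⁴⁺/Ce³⁺ couple has the more positive E°, so it is the cathode; Cu⁺/Cu is the anode.
E°cell = E°cat − E°an = +1.615 − (+0.513) = +1.102 V; n = 1.
Balancing gives Ce^4+(aq) + Cu(s) → Ce^3+(aq) + Cu^+(aq); hence Q = ([Ce^3+(aq)]·[Cu^+(aq)]) / [Ce^4+(aq)] = 0.0292 (log Q = −1.535).
Applying E = E° − (RT ln10/nF)·log Q gives +1.102 − (0.071/1)(−1.535) = +1.21 V.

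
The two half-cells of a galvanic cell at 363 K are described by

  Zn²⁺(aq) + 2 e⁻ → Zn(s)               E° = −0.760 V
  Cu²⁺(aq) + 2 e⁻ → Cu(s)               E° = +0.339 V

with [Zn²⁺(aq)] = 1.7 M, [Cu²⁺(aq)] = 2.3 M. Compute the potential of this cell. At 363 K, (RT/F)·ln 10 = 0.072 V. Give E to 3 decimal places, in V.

+1.104 V

Since E°(Cu²⁺/Cu) > E°(Zn²⁺/Zn), Cu²⁺/Cu serves as the cathode.
The standard potential is +0.339 − (−0.760) = +1.099 V and the balanced reaction transfers n = 2 electrons.
The balanced reaction is Cu²⁺(aq) + Zn(s) → Cu(s) + Zn²⁺(aq), so Q = [Zn²⁺(aq)] / [Cu²⁺(aq)] = 0.739 and log Q = −0.131.
E = E° − (0.072/n)·log Q = +1.099 − (0.072/2)(−0.131) = +1.104 V.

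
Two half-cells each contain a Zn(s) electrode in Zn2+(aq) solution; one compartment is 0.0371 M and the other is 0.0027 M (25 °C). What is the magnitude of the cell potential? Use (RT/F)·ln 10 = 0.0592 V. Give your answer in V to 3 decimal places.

0.034 V

For a concentration cell E°cell = 0, since both electrodes use the same couple.
The compartment with the higher Zn2+(aq) concentration (0.0371 M) acts as the cathode; ions are reduced there and produced at the dilute (0.0027 M) anode.
With n = 2, Ecell = −(0.0592/2)·log([dilute]/[conc]) = −(0.0592/2)·log(0.0027/0.0371) = +0.034 V.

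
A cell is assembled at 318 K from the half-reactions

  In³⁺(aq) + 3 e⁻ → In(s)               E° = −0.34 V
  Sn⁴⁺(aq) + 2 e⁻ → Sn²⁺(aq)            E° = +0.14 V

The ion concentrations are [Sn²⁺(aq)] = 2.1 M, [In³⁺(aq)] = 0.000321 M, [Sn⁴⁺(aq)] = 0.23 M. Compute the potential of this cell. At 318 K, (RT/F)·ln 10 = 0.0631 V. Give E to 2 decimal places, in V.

The Sn⁴⁺/Sn²⁺ couple has the more positive E°, so it is the cathode; In³⁺/In is the anode.
E°cell = +0.14 − (−0.34) = +0.48 V, with n = 6 electrons transferred.
Balancing gives 3 Sn⁴⁺(aq) + 2 In(s) → 3 Sn²⁺(aq) + 2 In³⁺(aq); hence Q = ([Sn²⁺(aq)]^3·[In³⁺(aq)]^2) / [Sn⁴⁺(aq)]^3 = 7.84×10^−5 (log Q = −4.106).
E = E° − (0.0631/n)·log Q = +0.48 − (0.0631/6)(−4.106) = +0.52 V.

+0.52 V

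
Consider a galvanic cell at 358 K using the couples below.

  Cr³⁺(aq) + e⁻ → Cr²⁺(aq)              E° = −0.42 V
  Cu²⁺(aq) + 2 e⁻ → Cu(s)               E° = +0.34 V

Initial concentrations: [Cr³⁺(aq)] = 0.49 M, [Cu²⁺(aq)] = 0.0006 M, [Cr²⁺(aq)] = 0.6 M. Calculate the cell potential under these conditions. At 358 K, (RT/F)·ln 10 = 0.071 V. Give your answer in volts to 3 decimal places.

+0.652 V

The Cu²⁺/Cu couple has the more positive E°, so it is the cathode; Cr³⁺/Cr²⁺ is the anode.
The standard potential is +0.34 − (−0.42) = +0.76 V and the balanced reaction transfers n = 2 electrons.
For the overall reaction Cu²⁺(aq) + 2 Cr²⁺(aq) → Cu(s) + 2 Cr³⁺(aq), Q = [Cr³⁺(aq)]^2 / ([Cu²⁺(aq)]·[Cr²⁺(aq)]^2) = 1.11×10^3, giving log Q = 3.046.
E = E° − (0.071/n)·log Q = +0.76 − (0.071/2)(3.046) = +0.652 V.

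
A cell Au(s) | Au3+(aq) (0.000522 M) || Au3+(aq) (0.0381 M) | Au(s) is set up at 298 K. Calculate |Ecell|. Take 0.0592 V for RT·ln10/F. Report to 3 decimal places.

0.037 V

For a concentration cell E°cell = 0, since both electrodes use the same couple.
The compartment with the higher Au3+(aq) concentration (0.0381 M) acts as the cathode; ions are reduced there and produced at the dilute (0.000522 M) anode.
With n = 3, Ecell = −(0.0592/3)·log([dilute]/[conc]) = −(0.0592/3)·log(0.000522/0.0381) = +0.037 V.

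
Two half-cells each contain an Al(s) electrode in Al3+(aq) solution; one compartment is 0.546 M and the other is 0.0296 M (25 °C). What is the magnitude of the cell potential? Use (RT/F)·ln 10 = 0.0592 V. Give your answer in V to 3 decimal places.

For a concentration cell E°cell = 0, since both electrodes use the same couple.
The compartment with the higher Al3+(aq) concentration (0.546 M) acts as the cathode; ions are reduced there and produced at the dilute (0.0296 M) anode.
With n = 3, Ecell = −(0.0592/3)·log([dilute]/[conc]) = −(0.0592/3)·log(0.0296/0.546) = +0.025 V.

0.025 V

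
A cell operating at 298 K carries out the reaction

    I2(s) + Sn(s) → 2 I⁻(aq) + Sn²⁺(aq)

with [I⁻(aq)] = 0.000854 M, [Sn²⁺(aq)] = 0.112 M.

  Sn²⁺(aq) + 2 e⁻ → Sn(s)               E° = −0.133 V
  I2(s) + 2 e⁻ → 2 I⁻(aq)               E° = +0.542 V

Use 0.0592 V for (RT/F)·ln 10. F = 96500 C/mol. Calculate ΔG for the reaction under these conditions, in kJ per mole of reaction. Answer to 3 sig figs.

The standard cell potential is +0.542 − (−0.133) = +0.675 V, with n = 2 electrons in the balanced equation.
Q = [I⁻(aq)]^2·[Sn²⁺(aq)] = 8.17×10^−8, so log Q = −7.088 and E = +0.675 − (0.0592/2)(−7.088) = +0.8848 V.
Finally ΔG = −nFE = −(2)(96500 C/mol)(+0.8848 V) = −171 kJ/mol.

−171 kJ/mol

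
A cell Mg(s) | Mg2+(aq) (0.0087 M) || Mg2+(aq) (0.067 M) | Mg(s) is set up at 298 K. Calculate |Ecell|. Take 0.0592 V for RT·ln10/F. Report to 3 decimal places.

0.026 V

For a concentration cell E°cell = 0, since both electrodes use the same couple.
The compartment with the higher Mg2+(aq) concentration (0.067 M) acts as the cathode; ions are reduced there and produced at the dilute (0.0087 M) anode.
With n = 2, Ecell = −(0.0592/2)·log([dilute]/[conc]) = −(0.0592/2)·log(0.0087/0.067) = +0.026 V.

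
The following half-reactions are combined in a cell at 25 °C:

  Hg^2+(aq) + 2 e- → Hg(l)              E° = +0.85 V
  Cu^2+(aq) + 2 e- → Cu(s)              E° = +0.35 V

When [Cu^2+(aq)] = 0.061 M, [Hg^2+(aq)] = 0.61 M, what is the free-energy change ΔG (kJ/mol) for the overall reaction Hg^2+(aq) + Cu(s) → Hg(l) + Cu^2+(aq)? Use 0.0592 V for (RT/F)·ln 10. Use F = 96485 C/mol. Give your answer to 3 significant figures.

−102 kJ/mol

With Hg²⁺/Hg reduced at the cathode, E°cell = +0.85 − (+0.35) = +0.50 V and n = 2.
Q = [Cu^2+(aq)] / [Hg^2+(aq)] = 0.1, so log Q = −1.000 and E = +0.50 − (0.0592/2)(−1.000) = +0.5296 V.
Then ΔG = −nFE = −2 × 96485 × +0.5296 J/mol = −102 kJ/mol.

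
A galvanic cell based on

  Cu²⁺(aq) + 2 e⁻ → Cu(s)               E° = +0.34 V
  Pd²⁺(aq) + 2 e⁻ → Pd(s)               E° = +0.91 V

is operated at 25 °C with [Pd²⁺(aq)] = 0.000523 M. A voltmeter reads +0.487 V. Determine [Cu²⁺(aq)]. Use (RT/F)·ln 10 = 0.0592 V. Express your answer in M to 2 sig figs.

With Pd²⁺/Pd at the cathode and Cu²⁺/Cu at the anode, E°cell = +0.91 − (+0.34) = +0.57 V (n = 2).
Since E = E° − (0.0592/n)·log Q, log Q = n(E° − E)/0.0592 = 2.804.
The balanced reaction is Pd²⁺(aq) + Cu(s) → Pd(s) + Cu²⁺(aq), so Q = [Cu²⁺(aq)] / [Pd²⁺(aq)].
Substituting the known concentrations and solving, log [Cu²⁺(aq)] = −0.477 and [Cu²⁺(aq)] = 0.33 M.

0.33 M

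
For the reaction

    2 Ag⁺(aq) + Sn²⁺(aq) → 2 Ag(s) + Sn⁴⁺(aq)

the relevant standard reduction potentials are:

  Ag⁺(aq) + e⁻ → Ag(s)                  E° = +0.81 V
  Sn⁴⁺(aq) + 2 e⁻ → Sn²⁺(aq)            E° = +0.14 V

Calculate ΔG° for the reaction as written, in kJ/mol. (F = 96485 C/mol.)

−129 kJ/mol

In the reaction as written Ag⁺(aq) is reduced, so the Ag⁺/Ag couple is the cathode and Sn⁴⁺/Sn²⁺ is the anode.
E°cell = +0.81 − (+0.14) = +0.67 V; balancing electrons gives n = 2.
ΔG° = −nFE°cell = −(2)(96485)(+0.67) J/mol = −129 kJ/mol.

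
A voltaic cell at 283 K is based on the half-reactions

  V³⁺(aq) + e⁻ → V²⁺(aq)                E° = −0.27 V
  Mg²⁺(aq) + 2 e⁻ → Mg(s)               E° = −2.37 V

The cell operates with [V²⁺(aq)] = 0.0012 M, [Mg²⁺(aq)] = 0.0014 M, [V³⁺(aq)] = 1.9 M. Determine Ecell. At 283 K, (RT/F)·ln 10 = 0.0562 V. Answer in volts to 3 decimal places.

V³⁺/V²⁺ is reduced (cathode, E° = −0.27 V) and Mg²⁺/Mg is oxidized (anode).
E°cell = −0.27 − (−2.37) = +2.10 V, with n = 2 electrons transferred.
The balanced reaction is 2 V³⁺(aq) + Mg(s) → 2 V²⁺(aq) + Mg²⁺(aq), so Q = ([V²⁺(aq)]^2·[Mg²⁺(aq)]) / [V³⁺(aq)]^2 = 5.58×10^−10 and log Q = −9.253.
E = E° − (0.0562/n)·log Q = +2.10 − (0.0562/2)(−9.253) = +2.360 V.

+2.360 V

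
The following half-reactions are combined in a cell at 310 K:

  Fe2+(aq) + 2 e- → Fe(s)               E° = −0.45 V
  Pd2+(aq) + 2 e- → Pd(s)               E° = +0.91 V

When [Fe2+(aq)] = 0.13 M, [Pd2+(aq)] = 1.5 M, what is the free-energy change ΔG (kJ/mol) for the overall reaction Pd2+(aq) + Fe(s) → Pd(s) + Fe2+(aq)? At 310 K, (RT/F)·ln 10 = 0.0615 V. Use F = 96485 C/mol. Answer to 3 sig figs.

With Pd²⁺/Pd reduced at the cathode, E°cell = +0.91 − (−0.45) = +1.36 V and n = 2.
Here Q = [Fe2+(aq)] / [Pd2+(aq)] = 0.0867 (log Q = −1.062), giving E = +1.36 − (0.0615/2)·(−1.062) = +1.3927 V.
Finally ΔG = −nFE = −(2)(96485 C/mol)(+1.3927 V) = −269 kJ/mol.

−269 kJ/mol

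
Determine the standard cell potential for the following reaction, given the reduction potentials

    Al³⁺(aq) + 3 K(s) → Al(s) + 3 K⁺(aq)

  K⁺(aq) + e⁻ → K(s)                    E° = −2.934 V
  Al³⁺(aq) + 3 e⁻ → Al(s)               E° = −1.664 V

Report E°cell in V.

+1.270 V

In the reaction as written, Al³⁺(aq) is reduced (cathode) and K⁺(aq) is produced by oxidation at the anode.
E°cell = E°(cathode) − E°(anode) = −1.664 − (−2.934) = +1.270 V.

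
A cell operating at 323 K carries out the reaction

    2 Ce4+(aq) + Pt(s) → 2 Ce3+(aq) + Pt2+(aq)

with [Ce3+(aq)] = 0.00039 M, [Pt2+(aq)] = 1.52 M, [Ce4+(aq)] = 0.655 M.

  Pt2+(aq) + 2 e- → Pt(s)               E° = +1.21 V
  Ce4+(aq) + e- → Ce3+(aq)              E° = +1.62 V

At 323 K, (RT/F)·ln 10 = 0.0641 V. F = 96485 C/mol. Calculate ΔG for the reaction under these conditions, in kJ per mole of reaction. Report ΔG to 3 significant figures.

With Ce⁴⁺/Ce³⁺ reduced at the cathode, E°cell = +1.62 − (+1.21) = +0.41 V and n = 2.
Q = ([Ce3+(aq)]^2·[Pt2+(aq)]) / [Ce4+(aq)]^2 = 5.39×10^−7, so log Q = −6.269 and E = +0.41 − (0.0641/2)(−6.269) = +0.6109 V.
Then ΔG = −nFE = −2 × 96485 × +0.6109 J/mol = −118 kJ/mol.

−118 kJ/mol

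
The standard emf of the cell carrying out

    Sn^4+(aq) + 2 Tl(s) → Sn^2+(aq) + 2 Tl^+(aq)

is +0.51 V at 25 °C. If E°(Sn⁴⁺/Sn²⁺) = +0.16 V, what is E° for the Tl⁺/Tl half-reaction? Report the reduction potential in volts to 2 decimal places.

−0.35 V

In the reaction as written the Sn⁴⁺/Sn²⁺ couple is reduced (cathode) and Tl⁺/Tl is oxidized (anode), so E°cell = E°(Sn⁴⁺/Sn²⁺) − E°(Tl⁺/Tl).
E°(Tl⁺/Tl) = E°(cathode) − E°cell = +0.16 − (+0.51) = −0.35 V.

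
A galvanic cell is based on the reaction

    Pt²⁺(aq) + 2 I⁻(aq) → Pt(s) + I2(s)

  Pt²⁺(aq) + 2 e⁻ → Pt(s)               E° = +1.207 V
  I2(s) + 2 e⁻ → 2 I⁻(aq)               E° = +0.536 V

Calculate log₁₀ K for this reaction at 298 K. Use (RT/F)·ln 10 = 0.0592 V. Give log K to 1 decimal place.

The Pt²⁺/Pt couple is reduced (cathode); E°cell = +1.207 − (+0.536) = +0.671 V with n = 2.
At equilibrium E = 0, so log K = nE°cell / 0.0592 = (2)(+0.671) / 0.0592 = 22.7.

log K = 22.7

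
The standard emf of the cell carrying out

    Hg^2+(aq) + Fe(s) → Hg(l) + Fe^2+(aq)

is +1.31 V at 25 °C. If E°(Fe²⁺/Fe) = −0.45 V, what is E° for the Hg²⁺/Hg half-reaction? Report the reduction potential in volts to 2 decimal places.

+0.86 V

In the reaction as written the Hg²⁺/Hg couple is reduced (cathode) and Fe²⁺/Fe is oxidized (anode), so E°cell = E°(Hg²⁺/Hg) − E°(Fe²⁺/Fe).
E°(Hg²⁺/Hg) = E°cell + E°(anode) = +1.31 + (−0.45) = +0.86 V.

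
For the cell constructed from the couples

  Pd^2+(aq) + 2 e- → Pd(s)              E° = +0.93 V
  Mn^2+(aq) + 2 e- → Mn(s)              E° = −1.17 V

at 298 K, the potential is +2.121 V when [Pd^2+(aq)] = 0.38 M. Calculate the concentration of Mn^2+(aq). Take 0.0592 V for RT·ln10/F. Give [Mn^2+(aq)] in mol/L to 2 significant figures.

The Pd²⁺/Pd couple has the larger reduction potential, so it is the cathode: E°cell = +0.93 − (−1.17) = +2.10 V and n = 2.
From the Nernst equation, log Q = n(E° − E)/0.0592 = 2·(+2.10 − (+2.121))/0.0592 = −0.709.
Balancing electrons gives Pd^2+(aq) + Mn(s) → Pd(s) + Mn^2+(aq); thus Q = [Mn^2+(aq)] / [Pd^2+(aq)].
Solving for the unknown gives log [Mn^2+(aq)] = −1.129, so [Mn^2+(aq)] ≈ 0.074 M.

0.074 M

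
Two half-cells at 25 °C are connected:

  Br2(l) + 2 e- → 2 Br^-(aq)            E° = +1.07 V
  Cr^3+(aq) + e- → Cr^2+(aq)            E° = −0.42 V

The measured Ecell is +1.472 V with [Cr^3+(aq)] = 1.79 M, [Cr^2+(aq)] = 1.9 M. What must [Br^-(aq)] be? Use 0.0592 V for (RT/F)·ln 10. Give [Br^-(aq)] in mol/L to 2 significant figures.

With Br₂/Br⁻ at the cathode and Cr³⁺/Cr²⁺ at the anode, E°cell = +1.07 − (−0.42) = +1.49 V (n = 2).
Since E = E° − (0.0592/n)·log Q, log Q = n(E° − E)/0.0592 = 0.608.
For Br2(l) + 2 Cr^2+(aq) → 2 Br^-(aq) + 2 Cr^3+(aq), the reaction quotient is Q = ([Br^-(aq)]^2·[Cr^3+(aq)]^2) / [Cr^2+(aq)]^2.
Isolating [Br^-(aq)] in Q = 10^{0.608} yields log [Br^-(aq)] = 0.330, i.e. 2.1 M.

2.1 M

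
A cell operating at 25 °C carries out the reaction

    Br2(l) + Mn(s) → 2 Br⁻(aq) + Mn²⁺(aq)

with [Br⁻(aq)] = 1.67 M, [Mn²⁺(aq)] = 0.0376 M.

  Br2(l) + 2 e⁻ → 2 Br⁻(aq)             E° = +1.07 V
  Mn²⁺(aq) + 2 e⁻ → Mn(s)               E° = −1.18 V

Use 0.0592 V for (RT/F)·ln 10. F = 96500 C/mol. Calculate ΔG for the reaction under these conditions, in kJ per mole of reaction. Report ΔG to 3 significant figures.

−440 kJ/mol

E°cell = +1.07 − (−1.18) = +2.25 V; the balanced reaction transfers n = 2 electrons.
Q = [Br⁻(aq)]^2·[Mn²⁺(aq)] = 0.105, so log Q = −0.979 and E = +2.25 − (0.0592/2)(−0.979) = +2.2790 V.
ΔG = −nFE = −(2)(96500)(+2.2790) J/mol = −440 kJ/mol.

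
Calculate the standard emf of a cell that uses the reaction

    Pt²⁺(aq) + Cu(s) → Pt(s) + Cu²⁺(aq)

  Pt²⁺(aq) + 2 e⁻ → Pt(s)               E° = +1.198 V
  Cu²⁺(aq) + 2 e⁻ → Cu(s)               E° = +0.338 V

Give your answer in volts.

+0.860 V

Pt²⁺(aq) gains electrons, so the Pt²⁺/Pt couple is the cathode; the Cu²⁺/Cu couple is the anode.
E°cell = E°(cathode) − E°(anode) = +1.198 − (+0.338) = +0.860 V.
The positive value indicates the reaction is spontaneous as written.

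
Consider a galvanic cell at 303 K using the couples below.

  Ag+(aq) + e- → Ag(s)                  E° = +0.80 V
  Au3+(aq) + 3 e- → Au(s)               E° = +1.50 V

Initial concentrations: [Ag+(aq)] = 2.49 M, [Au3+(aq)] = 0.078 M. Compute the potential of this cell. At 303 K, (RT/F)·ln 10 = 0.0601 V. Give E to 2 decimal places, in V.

+0.65 V

The Au³⁺/Au couple has the more positive E°, so it is the cathode; Ag⁺/Ag is the anode.
The standard potential is +1.50 − (+0.80) = +0.70 V and the balanced reaction transfers n = 3 electrons.
Balancing gives Au3+(aq) + 3 Ag(s) → Au(s) + 3 Ag+(aq); hence Q = [Ag+(aq)]^3 / [Au3+(aq)] = 198 (log Q = 2.297).
Applying E = E° − (RT ln10/nF)·log Q gives +0.70 − (0.0601/3)(2.297) = +0.65 V.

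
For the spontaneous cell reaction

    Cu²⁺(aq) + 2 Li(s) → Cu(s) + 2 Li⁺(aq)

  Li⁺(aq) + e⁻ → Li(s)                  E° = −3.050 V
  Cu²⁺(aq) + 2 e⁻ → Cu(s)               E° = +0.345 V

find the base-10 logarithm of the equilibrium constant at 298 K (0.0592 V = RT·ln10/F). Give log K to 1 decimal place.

log K = 114.7

The Cu²⁺/Cu couple is reduced (cathode); E°cell = +0.345 − (−3.050) = +3.395 V with n = 2.
At equilibrium E = 0, so log K = nE°cell / 0.0592 = (2)(+3.395) / 0.0592 = 114.7.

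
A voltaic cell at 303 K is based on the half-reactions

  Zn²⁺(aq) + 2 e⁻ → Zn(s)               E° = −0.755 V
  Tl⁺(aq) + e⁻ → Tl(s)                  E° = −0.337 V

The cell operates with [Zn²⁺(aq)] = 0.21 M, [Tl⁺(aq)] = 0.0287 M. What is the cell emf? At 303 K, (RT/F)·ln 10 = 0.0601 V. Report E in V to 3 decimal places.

+0.346 V

Tl⁺/Tl is reduced (cathode, E° = −0.337 V) and Zn²⁺/Zn is oxidized (anode).
E°cell = E°cat − E°an = −0.337 − (−0.755) = +0.418 V; n = 2.
For the overall reaction 2 Tl⁺(aq) + Zn(s) → 2 Tl(s) + Zn²⁺(aq), Q = [Zn²⁺(aq)] / [Tl⁺(aq)]^2 = 255, giving log Q = 2.406.
By the Nernst equation, E = +0.418 − (0.0601/2)·(2.406) = +0.346 V.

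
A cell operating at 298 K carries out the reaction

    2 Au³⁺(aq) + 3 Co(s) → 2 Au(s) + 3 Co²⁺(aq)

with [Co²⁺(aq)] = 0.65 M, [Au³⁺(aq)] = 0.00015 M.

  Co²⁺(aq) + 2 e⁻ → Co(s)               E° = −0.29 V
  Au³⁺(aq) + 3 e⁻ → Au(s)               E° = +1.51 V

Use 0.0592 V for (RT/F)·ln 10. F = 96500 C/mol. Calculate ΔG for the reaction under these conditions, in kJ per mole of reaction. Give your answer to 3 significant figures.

−1000 kJ/mol

The standard cell potential is +1.51 − (−0.29) = +1.80 V, with n = 6 electrons in the balanced equation.
Here Q = [Co²⁺(aq)]^3 / [Au³⁺(aq)]^2 = 1.22×10^7 (log Q = 7.087), giving E = +1.80 − (0.0592/6)·(7.087) = +1.7301 V.
Then ΔG = −nFE = −6 × 96500 × +1.7301 J/mol = −1000 kJ/mol.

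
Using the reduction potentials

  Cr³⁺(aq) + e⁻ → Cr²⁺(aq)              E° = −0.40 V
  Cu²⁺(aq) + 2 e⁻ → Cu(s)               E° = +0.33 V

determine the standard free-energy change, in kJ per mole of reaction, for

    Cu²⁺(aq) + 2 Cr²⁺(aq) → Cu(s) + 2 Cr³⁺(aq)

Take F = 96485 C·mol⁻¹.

In the reaction as written Cu²⁺(aq) is reduced, so the Cu²⁺/Cu couple is the cathode and Cr³⁺/Cr²⁺ is the anode.
E°cell = +0.33 − (−0.40) = +0.73 V; balancing electrons gives n = 2.
ΔG° = −nFE°cell = −(2)(96485)(+0.73) J/mol = −141 kJ/mol.

−141 kJ/mol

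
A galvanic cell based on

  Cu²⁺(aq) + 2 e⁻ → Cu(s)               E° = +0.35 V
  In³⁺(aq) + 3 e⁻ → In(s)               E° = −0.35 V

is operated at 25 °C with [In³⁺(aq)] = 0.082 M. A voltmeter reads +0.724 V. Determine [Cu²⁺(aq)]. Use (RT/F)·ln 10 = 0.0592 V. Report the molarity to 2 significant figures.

1.2 M

The Cu²⁺/Cu couple has the larger reduction potential, so it is the cathode: E°cell = +0.35 − (−0.35) = +0.70 V and n = 6.
Since E = E° − (0.0592/n)·log Q, log Q = n(E° − E)/0.0592 = −2.432.
For 3 Cu²⁺(aq) + 2 In(s) → 3 Cu(s) + 2 In³⁺(aq), the reaction quotient is Q = [In³⁺(aq)]^2 / [Cu²⁺(aq)]^3.
Substituting the known concentrations and solving, log [Cu²⁺(aq)] = 0.087 and [Cu²⁺(aq)] = 1.2 M.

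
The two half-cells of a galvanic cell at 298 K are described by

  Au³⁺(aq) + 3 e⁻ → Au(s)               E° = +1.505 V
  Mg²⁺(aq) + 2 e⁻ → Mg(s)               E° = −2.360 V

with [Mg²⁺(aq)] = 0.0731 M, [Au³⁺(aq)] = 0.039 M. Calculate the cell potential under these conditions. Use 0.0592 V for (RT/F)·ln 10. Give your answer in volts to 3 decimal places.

+3.871 V

Au³⁺/Au is reduced (cathode, E° = +1.505 V) and Mg²⁺/Mg is oxidized (anode).
The standard potential is +1.505 − (−2.360) = +3.865 V and the balanced reaction transfers n = 6 electrons.
For the overall reaction 2 Au³⁺(aq) + 3 Mg(s) → 2 Au(s) + 3 Mg²⁺(aq), Q = [Mg²⁺(aq)]^3 / [Au³⁺(aq)]^2 = 0.257, giving log Q = −0.590.
E = E° − (0.0592/n)·log Q = +3.865 − (0.0592/6)(−0.590) = +3.871 V.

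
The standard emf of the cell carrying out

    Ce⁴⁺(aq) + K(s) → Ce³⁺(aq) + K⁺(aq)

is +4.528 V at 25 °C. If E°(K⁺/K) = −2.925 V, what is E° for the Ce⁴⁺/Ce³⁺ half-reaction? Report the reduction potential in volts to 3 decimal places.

+1.603 V

In the reaction as written the Ce⁴⁺/Ce³⁺ couple is reduced (cathode) and K⁺/K is oxidized (anode), so E°cell = E°(Ce⁴⁺/Ce³⁺) − E°(K⁺/K).
E°(Ce⁴⁺/Ce³⁺) = E°cell + E°(anode) = +4.528 + (−2.925) = +1.603 V.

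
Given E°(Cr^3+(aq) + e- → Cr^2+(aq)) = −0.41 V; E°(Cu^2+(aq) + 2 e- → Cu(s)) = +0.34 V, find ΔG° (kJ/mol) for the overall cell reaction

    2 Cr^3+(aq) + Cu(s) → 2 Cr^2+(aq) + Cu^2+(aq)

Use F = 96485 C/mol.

+145 kJ/mol

In the reaction as written Cr^3+(aq) is reduced, so the Cr³⁺/Cr²⁺ couple is the cathode and Cu²⁺/Cu is the anode.
E°cell = −0.41 − (+0.34) = −0.75 V; balancing electrons gives n = 2.
ΔG° = −nFE°cell = −(2)(96485)(−0.75) J/mol = +145 kJ/mol.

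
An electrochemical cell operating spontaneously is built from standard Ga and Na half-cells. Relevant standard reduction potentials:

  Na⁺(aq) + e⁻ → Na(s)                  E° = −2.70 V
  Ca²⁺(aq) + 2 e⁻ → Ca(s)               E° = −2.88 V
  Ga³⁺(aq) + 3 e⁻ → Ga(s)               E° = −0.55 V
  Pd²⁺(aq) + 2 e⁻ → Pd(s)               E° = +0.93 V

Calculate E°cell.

+2.15 V

The Ga³⁺/Ga couple has the higher E°, so Ga ion is reduced (cathode) and Na is oxidized (anode).
E°cell = E°(cathode) − E°(anode) = −0.55 − (−2.70) = +2.15 V.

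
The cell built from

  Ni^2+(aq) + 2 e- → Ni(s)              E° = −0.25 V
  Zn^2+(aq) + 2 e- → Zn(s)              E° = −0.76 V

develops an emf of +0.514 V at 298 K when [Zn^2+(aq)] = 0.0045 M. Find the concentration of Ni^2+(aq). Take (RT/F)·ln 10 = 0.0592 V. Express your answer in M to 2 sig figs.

0.0061 M

Ni²⁺/Ni is the cathode (higher E°); E°cell = −0.25 − (−0.76) = +0.51 V with n = 2.
Rearranging E = E° − (0.0592/n)·log Q gives log Q = 2(+0.51 − (+0.514))/0.0592 = −0.135.
The balanced reaction is Ni^2+(aq) + Zn(s) → Ni(s) + Zn^2+(aq), so Q = [Zn^2+(aq)] / [Ni^2+(aq)].
Solving for the unknown gives log [Ni^2+(aq)] = −2.212, so [Ni^2+(aq)] ≈ 0.0061 M.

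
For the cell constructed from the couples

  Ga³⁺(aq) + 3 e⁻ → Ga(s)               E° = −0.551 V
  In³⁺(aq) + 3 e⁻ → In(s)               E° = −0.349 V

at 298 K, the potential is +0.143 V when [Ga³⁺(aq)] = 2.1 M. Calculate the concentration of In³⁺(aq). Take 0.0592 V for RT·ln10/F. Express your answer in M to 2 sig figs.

In³⁺/In is the cathode (higher E°); E°cell = −0.349 − (−0.551) = +0.202 V with n = 3.
Since E = E° − (0.0592/n)·log Q, log Q = n(E° − E)/0.0592 = 2.990.
The balanced reaction is In³⁺(aq) + Ga(s) → In(s) + Ga³⁺(aq), so Q = [Ga³⁺(aq)] / [In³⁺(aq)].
Isolating [In³⁺(aq)] in Q = 10^{2.990} yields log [In³⁺(aq)] = −2.668, i.e. 0.0021 M.

0.0021 M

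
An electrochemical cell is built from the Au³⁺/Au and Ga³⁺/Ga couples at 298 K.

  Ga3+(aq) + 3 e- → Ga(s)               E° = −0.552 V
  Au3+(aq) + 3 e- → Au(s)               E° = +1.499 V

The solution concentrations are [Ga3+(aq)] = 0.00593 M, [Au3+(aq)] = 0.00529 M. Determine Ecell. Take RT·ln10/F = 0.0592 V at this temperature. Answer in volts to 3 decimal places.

Since E°(Au³⁺/Au) > E°(Ga³⁺/Ga), Au³⁺/Au serves as the cathode.
The standard potential is +1.499 − (−0.552) = +2.051 V and the balanced reaction transfers n = 3 electrons.
For the overall reaction Au3+(aq) + Ga(s) → Au(s) + Ga3+(aq), Q = [Ga3+(aq)] / [Au3+(aq)] = 1.12, giving log Q = 0.050.
By the Nernst equation, E = +2.051 − (0.0592/3)·(0.050) = +2.050 V.

+2.050 V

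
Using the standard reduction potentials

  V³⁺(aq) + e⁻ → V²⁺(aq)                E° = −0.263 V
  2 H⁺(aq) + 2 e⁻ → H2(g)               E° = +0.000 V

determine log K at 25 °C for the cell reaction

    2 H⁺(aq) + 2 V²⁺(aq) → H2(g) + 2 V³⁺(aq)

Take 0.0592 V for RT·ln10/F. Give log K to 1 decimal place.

The 2H⁺/H₂ couple is reduced (cathode); E°cell = +0.000 − (−0.263) = +0.263 V with n = 2.
At equilibrium E = 0, so log K = nE°cell / 0.0592 = (2)(+0.263) / 0.0592 = 8.9.

log K = 8.9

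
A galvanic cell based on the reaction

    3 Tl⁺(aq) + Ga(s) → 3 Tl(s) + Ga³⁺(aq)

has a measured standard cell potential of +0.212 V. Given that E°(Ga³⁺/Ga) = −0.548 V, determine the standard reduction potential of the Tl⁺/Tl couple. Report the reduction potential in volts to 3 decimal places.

−0.336 V

In the reaction as written the Tl⁺/Tl couple is reduced (cathode) and Ga³⁺/Ga is oxidized (anode), so E°cell = E°(Tl⁺/Tl) − E°(Ga³⁺/Ga).
E°(Tl⁺/Tl) = E°cell + E°(anode) = +0.212 + (−0.548) = −0.336 V.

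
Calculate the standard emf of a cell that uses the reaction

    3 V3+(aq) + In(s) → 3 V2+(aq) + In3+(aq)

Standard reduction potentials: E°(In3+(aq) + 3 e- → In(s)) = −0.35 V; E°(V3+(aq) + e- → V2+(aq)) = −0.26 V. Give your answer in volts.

V3+(aq) gains electrons, so the V³⁺/V²⁺ couple is the cathode; the In³⁺/In couple is the anode.
E°cell = E°(cathode) − E°(anode) = −0.26 − (−0.35) = +0.09 V.
The positive value indicates the reaction is spontaneous as written.

+0.09 V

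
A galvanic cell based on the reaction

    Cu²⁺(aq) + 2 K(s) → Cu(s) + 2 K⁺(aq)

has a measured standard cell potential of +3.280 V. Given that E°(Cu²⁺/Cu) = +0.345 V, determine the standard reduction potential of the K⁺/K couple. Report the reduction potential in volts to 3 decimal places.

−2.935 V

In the reaction as written the Cu²⁺/Cu couple is reduced (cathode) and K⁺/K is oxidized (anode), so E°cell = E°(Cu²⁺/Cu) − E°(K⁺/K).
E°(K⁺/K) = E°(cathode) − E°cell = +0.345 − (+3.280) = −2.935 V.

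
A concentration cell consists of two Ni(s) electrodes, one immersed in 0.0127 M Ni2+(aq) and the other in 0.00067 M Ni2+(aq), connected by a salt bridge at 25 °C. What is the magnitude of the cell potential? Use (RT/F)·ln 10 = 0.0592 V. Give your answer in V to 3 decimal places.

0.038 V

For a concentration cell E°cell = 0, since both electrodes use the same couple.
The compartment with the higher Ni2+(aq) concentration (0.0127 M) acts as the cathode; ions are reduced there and produced at the dilute (0.00067 M) anode.
With n = 2, Ecell = −(0.0592/2)·log([dilute]/[conc]) = −(0.0592/2)·log(0.00067/0.0127) = +0.038 V.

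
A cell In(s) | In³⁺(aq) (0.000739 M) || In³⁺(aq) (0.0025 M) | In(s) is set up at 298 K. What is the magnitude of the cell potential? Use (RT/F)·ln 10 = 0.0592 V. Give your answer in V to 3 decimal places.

For a concentration cell E°cell = 0, since both electrodes use the same couple.
The compartment with the higher In³⁺(aq) concentration (0.0025 M) acts as the cathode; ions are reduced there and produced at the dilute (0.000739 M) anode.
With n = 3, Ecell = −(0.0592/3)·log([dilute]/[conc]) = −(0.0592/3)·log(0.000739/0.0025) = +0.010 V.

0.010 V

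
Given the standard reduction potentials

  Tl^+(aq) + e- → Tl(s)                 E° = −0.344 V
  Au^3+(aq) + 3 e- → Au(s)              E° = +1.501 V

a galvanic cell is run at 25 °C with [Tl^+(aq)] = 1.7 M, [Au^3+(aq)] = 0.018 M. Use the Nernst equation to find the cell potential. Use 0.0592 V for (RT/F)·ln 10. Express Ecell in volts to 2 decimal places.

The Au³⁺/Au couple has the more positive E°, so it is the cathode; Tl⁺/Tl is the anode.
The standard potential is +1.501 − (−0.344) = +1.845 V and the balanced reaction transfers n = 3 electrons.
For the overall reaction Au^3+(aq) + 3 Tl(s) → Au(s) + 3 Tl^+(aq), Q = [Tl^+(aq)]^3 / [Au^3+(aq)] = 273, giving log Q = 2.436.
By the Nernst equation, E = +1.845 − (0.0592/3)·(2.436) = +1.80 V.

+1.80 V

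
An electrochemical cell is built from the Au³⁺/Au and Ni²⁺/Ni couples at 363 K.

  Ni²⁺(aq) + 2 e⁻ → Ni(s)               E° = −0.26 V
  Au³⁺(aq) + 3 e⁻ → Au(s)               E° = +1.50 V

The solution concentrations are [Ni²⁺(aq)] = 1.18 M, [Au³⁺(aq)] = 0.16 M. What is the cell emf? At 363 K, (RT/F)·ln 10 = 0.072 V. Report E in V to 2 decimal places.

Since E°(Au³⁺/Au) > E°(Ni²⁺/Ni), Au³⁺/Au serves as the cathode.
The standard potential is +1.50 − (−0.26) = +1.76 V and the balanced reaction transfers n = 6 electrons.
The balanced reaction is 2 Au³⁺(aq) + 3 Ni(s) → 2 Au(s) + 3 Ni²⁺(aq), so Q = [Ni²⁺(aq)]^3 / [Au³⁺(aq)]^2 = 64.2 and log Q = 1.807.
By the Nernst equation, E = +1.76 − (0.072/6)·(1.807) = +1.74 V.

+1.74 V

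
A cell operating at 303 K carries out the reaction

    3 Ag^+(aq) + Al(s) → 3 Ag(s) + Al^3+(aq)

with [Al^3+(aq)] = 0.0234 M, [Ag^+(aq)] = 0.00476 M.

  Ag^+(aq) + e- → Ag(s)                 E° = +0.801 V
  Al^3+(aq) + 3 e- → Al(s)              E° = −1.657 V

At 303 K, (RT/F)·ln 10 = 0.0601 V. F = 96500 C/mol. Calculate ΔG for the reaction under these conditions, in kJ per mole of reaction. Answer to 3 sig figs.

−681 kJ/mol

The standard cell potential is +0.801 − (−1.657) = +2.458 V, with n = 3 electrons in the balanced equation.
The reaction quotient is [Al^3+(aq)] / [Ag^+(aq)]^3 = 2.17×10^5; by Nernst, E = +2.458 − (0.0601/3)(5.336) = +2.3511 V.
Then ΔG = −nFE = −3 × 96500 × +2.3511 J/mol = −681 kJ/mol.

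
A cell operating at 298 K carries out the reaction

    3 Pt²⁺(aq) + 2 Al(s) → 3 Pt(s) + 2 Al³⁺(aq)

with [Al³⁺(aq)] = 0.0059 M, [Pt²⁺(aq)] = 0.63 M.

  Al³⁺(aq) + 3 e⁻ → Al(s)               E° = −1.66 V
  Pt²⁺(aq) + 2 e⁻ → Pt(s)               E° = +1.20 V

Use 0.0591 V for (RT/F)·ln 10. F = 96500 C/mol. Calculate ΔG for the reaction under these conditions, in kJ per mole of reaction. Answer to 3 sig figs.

−1680 kJ/mol

E°cell = +1.20 − (−1.66) = +2.86 V; the balanced reaction transfers n = 6 electrons.
Q = [Al³⁺(aq)]^2 / [Pt²⁺(aq)]^3 = 0.000139, so log Q = −3.856 and E = +2.86 − (0.0591/6)(−3.856) = +2.8980 V.
Finally ΔG = −nFE = −(6)(96500 C/mol)(+2.8980 V) = −1680 kJ/mol.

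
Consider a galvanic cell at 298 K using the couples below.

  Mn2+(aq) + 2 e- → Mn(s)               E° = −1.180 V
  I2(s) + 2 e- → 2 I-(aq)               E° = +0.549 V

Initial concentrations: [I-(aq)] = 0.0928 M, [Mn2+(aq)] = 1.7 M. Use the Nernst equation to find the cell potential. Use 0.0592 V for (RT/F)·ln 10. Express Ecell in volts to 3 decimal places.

I₂/I⁻ is reduced (cathode, E° = +0.549 V) and Mn²⁺/Mn is oxidized (anode).
E°cell = +0.549 − (−1.180) = +1.729 V, with n = 2 electrons transferred.
The balanced reaction is I2(s) + Mn(s) → 2 I-(aq) + Mn2+(aq), so Q = [I-(aq)]^2·[Mn2+(aq)] = 0.0146 and log Q = −1.834.
Applying E = E° − (RT ln10/nF)·log Q gives +1.729 − (0.0592/2)(−1.834) = +1.783 V.

+1.783 V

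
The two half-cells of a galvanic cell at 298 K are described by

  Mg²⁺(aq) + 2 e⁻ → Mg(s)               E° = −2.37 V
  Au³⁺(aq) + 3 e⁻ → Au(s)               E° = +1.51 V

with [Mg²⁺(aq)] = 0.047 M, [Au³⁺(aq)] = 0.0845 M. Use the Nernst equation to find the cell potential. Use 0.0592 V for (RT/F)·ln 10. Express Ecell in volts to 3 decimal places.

Au³⁺/Au is reduced (cathode, E° = +1.51 V) and Mg²⁺/Mg is oxidized (anode).
E°cell = +1.51 − (−2.37) = +3.88 V, with n = 6 electrons transferred.
For the overall reaction 2 Au³⁺(aq) + 3 Mg(s) → 2 Au(s) + 3 Mg²⁺(aq), Q = [Mg²⁺(aq)]^3 / [Au³⁺(aq)]^2 = 0.0145, giving log Q = −1.837.
By the Nernst equation, E = +3.88 − (0.0592/6)·(−1.837) = +3.898 V.

+3.898 V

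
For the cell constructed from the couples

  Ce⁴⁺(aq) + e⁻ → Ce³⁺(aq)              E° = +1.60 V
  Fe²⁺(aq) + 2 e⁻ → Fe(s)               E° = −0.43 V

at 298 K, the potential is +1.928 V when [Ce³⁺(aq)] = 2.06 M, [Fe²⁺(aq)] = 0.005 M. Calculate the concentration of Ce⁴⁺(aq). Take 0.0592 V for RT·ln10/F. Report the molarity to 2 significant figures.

0.0028 M

Ce⁴⁺/Ce³⁺ is the cathode (higher E°); E°cell = +1.60 − (−0.43) = +2.03 V with n = 2.
Since E = E° − (0.0592/n)·log Q, log Q = n(E° − E)/0.0592 = 3.446.
For 2 Ce⁴⁺(aq) + Fe(s) → 2 Ce³⁺(aq) + Fe²⁺(aq), the reaction quotient is Q = ([Ce³⁺(aq)]^2·[Fe²⁺(aq)]) / [Ce⁴⁺(aq)]^2.
Isolating [Ce⁴⁺(aq)] in Q = 10^{3.446} yields log [Ce⁴⁺(aq)] = −2.560, i.e. 0.0028 M.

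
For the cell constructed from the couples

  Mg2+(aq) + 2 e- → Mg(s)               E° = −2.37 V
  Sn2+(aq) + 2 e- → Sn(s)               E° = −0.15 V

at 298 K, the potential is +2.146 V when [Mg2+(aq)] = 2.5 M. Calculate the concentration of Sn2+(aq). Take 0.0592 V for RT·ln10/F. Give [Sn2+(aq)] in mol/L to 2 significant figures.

0.0079 M

With Sn²⁺/Sn at the cathode and Mg²⁺/Mg at the anode, E°cell = −0.15 − (−2.37) = +2.22 V (n = 2).
Rearranging E = E° − (0.0592/n)·log Q gives log Q = 2(+2.22 − (+2.146))/0.0592 = 2.500.
For Sn2+(aq) + Mg(s) → Sn(s) + Mg2+(aq), the reaction quotient is Q = [Mg2+(aq)] / [Sn2+(aq)].
Isolating [Sn2+(aq)] in Q = 10^{2.500} yields log [Sn2+(aq)] = −2.102, i.e. 0.0079 M.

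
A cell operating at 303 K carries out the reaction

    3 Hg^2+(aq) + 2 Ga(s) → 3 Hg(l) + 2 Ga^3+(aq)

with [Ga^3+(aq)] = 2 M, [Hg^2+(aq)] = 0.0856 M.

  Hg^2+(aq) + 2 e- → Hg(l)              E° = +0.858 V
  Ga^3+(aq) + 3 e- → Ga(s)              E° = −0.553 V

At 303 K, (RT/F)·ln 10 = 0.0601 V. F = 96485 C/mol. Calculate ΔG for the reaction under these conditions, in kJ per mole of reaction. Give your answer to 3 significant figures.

The standard cell potential is +0.858 − (−0.553) = +1.411 V, with n = 6 electrons in the balanced equation.
Here Q = [Ga^3+(aq)]^2 / [Hg^2+(aq)]^3 = 6.38×10^3 (log Q = 3.805), giving E = +1.411 − (0.0601/6)·(3.805) = +1.3729 V.
Then ΔG = −nFE = −6 × 96485 × +1.3729 J/mol = −795 kJ/mol.

−795 kJ/mol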